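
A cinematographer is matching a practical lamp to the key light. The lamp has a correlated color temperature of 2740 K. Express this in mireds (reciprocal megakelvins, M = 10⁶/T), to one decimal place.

365.0 mireds

M = 10⁶ / 2740 = 364.964 → 365.0 mireds.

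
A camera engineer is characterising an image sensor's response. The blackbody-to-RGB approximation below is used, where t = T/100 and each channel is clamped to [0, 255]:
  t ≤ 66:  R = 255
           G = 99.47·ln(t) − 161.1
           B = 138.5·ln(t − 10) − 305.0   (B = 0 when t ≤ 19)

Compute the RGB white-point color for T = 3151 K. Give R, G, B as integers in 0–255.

R=255, G=182, B=120

t = 3151/100 = 31.51; the t ≤ 66 branch applies.
R = 255 by definition for t ≤ 66.
G = 99.47·ln 31.51 − 161.1 = 99.47·3.4503 − 161.1 = 182.102.
B = 138.5·ln(31.51 − 10) − 305.0 = 138.5·ln 21.51 − 305.0 = 138.5·3.0685 − 305.0 = 119.990.
Rounded: (255, 182, 120).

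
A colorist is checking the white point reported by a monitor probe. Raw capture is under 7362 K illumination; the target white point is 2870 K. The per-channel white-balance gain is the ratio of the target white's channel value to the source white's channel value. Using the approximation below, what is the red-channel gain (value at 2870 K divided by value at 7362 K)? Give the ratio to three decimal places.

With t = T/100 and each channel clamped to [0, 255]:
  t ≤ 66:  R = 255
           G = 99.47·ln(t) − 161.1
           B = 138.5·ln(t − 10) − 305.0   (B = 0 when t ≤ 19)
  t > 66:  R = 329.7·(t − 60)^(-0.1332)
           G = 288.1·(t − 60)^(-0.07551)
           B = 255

At 7362 K (t = 73.62):
  R = 329.7·(73.62 − 60)^(-0.1332) = 329.7·13.62^(-0.1332) = 329.7·0.70620 = 232.834.
At 2870 K (t = 28.7):
  R = 255 by definition for t ≤ 66.
Gain = 255.000 / 232.834 = 1.0952 → 1.095.

1.095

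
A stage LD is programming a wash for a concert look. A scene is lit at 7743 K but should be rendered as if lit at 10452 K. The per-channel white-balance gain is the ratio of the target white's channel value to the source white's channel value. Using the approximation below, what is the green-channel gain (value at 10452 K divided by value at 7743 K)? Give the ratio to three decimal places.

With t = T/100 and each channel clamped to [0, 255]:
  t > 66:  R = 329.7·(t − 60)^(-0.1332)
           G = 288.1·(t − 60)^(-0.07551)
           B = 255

0.932

At 7743 K (t = 77.43):
  G = 288.1·(77.43 − 60)^(-0.07551) = 288.1·17.43^(-0.07551) = 288.1·0.80588 = 232.174.
At 10452 K (t = 104.52):
  G = 288.1·(104.52 − 60)^(-0.07551) = 288.1·44.52^(-0.07551) = 288.1·0.75079 = 216.302.
Gain = 216.302 / 232.174 = 0.9316 → 0.932.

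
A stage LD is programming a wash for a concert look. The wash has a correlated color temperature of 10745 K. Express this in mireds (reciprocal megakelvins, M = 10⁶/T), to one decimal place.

93.1 mireds

M = 10⁶ / 10745 = 93.067 → 93.1 mireds.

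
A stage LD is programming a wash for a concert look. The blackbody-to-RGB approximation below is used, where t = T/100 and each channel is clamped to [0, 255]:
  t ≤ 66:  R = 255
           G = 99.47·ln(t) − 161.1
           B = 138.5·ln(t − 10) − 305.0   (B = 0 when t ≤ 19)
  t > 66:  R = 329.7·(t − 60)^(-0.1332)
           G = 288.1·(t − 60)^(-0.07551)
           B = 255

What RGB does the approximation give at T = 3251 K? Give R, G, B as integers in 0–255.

R=255, G=185, B=126

t = 3251/100 = 32.51; the t ≤ 66 branch applies.
R = 255 by definition for t ≤ 66.
G = 99.47·ln 32.51 − 161.1 = 99.47·3.4815 − 161.1 = 185.210.
B = 138.5·ln(32.51 − 10) − 305.0 = 138.5·ln 22.51 − 305.0 = 138.5·3.1140 − 305.0 = 126.283.
Rounded: (255, 185, 126).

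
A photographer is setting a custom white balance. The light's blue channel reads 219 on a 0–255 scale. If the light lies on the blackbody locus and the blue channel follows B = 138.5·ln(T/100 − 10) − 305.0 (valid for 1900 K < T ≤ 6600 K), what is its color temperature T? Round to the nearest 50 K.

ln(t − 10) = (219 + 305.0) / 138.5 = 3.7834.
t − 10 = e^3.7834 = 43.965, so t = 53.965.
T = 100·t = 5396 K → 5400 K to the nearest 50 K.

5400 K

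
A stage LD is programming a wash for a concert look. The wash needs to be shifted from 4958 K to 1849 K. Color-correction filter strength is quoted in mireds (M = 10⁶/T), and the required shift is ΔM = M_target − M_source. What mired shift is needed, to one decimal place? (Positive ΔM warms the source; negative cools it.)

+339.1 mireds

M_source = 10⁶/4958 = 201.694; M_target = 10⁶/1849 = 540.833.
ΔM = 540.833 − 201.694 = 339.139 → +339.1 mireds, a warming shift.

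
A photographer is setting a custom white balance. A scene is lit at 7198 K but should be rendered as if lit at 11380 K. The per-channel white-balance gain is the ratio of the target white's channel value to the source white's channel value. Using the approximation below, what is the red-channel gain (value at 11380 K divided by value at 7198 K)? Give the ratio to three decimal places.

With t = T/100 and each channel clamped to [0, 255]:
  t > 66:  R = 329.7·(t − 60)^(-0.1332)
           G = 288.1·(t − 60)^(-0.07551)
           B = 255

At 7198 K (t = 71.98):
  R = 329.7·(71.98 − 60)^(-0.1332) = 329.7·11.98^(-0.1332) = 329.7·0.71837 = 236.847.
At 11380 K (t = 113.8):
  R = 329.7·(113.8 − 60)^(-0.1332) = 329.7·53.8^(-0.1332) = 329.7·0.58811 = 193.900.
Gain = 193.900 / 236.847 = 0.8187 → 0.819.

0.819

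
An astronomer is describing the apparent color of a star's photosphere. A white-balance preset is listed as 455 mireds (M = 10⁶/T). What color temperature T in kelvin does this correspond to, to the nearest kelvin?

2198 K

T = 10⁶ / 455 = 2197.80 K → 2198 K.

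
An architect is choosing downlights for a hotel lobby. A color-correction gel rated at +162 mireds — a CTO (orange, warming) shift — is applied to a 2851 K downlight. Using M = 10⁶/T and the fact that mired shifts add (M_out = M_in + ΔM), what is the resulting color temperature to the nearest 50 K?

M_in = 10⁶/2851 = 350.75 mireds.
M_out = 350.75 + (+162) = 512.75 mireds.
T_out = 10⁶/512.75 = 1950.3 K → 1950 K.

1950 K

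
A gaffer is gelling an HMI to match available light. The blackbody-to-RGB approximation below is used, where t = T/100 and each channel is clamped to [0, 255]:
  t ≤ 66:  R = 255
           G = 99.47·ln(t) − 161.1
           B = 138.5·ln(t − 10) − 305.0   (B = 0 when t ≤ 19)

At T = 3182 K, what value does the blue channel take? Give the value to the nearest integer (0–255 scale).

122

t = 3182/100 = 31.82; the t ≤ 66 branch applies.
B = 138.5·ln(31.82 − 10) − 305.0 = 138.5·ln 21.82 − 305.0 = 138.5·3.0828 − 305.0 = 121.972.
Rounded: 122.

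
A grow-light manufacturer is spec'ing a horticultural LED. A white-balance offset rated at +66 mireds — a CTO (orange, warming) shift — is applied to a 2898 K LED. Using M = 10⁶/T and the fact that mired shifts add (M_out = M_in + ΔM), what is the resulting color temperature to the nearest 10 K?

M_in = 10⁶/2898 = 345.07 mireds.
M_out = 345.07 + (+66) = 411.07 mireds.
T_out = 10⁶/411.07 = 2432.7 K → 2430 K.

2430 K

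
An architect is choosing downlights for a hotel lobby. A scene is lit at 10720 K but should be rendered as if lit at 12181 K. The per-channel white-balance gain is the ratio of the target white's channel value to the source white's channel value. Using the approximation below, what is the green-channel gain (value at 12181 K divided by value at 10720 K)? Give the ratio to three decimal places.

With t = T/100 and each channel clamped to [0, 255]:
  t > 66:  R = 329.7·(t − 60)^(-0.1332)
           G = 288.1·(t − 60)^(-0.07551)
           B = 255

At 10720 K (t = 107.2):
  G = 288.1·(107.2 − 60)^(-0.07551) = 288.1·47.2^(-0.07551) = 288.1·0.74748 = 215.350.
At 12181 K (t = 121.81):
  G = 288.1·(121.81 − 60)^(-0.07551) = 288.1·61.81^(-0.07551) = 288.1·0.73241 = 211.009.
Gain = 211.009 / 215.350 = 0.9798 → 0.980.

0.980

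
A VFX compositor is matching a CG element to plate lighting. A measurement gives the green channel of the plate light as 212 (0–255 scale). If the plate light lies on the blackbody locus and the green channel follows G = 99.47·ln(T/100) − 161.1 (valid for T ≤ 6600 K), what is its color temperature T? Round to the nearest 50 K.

ln t = (212 + 161.1) / 99.47 = 3.7509.
t = e^3.7509 = 42.559.
T = 100·t = 4256 K → 4250 K to the nearest 50 K.

4250 K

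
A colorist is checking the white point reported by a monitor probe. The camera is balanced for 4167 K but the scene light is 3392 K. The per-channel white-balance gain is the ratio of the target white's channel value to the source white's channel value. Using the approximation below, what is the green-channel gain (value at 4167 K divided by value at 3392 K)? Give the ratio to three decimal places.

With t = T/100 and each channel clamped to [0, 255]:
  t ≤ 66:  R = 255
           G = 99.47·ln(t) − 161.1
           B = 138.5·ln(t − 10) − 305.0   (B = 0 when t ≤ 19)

At 3392 K (t = 33.92):
  G = 99.47·ln 33.92 − 161.1 = 99.47·3.5240 − 161.1 = 189.433.
At 4167 K (t = 41.67):
  G = 99.47·ln 41.67 − 161.1 = 99.47·3.7298 − 161.1 = 209.901.
Gain = 209.901 / 189.433 = 1.1081 → 1.108.

1.108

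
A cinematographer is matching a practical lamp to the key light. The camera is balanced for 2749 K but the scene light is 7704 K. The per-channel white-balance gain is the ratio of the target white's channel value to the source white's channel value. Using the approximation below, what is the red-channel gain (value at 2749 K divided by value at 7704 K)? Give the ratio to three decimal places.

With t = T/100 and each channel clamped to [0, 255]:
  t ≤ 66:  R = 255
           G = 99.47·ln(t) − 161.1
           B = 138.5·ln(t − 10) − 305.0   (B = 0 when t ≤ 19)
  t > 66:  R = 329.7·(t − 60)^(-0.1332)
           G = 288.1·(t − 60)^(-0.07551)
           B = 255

1.128

At 7704 K (t = 77.04):
  R = 329.7·(77.04 − 60)^(-0.1332) = 329.7·17.04^(-0.1332) = 329.7·0.68544 = 225.989.
At 2749 K (t = 27.49):
  R = 255 by definition for t ≤ 66.
Gain = 255.000 / 225.989 = 1.1284 → 1.128.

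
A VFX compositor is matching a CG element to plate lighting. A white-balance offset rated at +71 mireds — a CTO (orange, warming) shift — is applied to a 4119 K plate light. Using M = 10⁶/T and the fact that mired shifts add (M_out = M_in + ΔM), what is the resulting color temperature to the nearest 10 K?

M_in = 10⁶/4119 = 242.78 mireds.
M_out = 242.78 + (+71) = 313.78 mireds.
T_out = 10⁶/313.78 = 3187.0 K → 3190 K.

3190 K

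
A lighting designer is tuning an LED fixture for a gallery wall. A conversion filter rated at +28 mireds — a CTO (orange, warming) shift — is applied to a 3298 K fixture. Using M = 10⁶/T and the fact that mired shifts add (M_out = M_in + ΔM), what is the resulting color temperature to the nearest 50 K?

M_in = 10⁶/3298 = 303.21 mireds.
M_out = 303.21 + (+28) = 331.21 mireds.
T_out = 10⁶/331.21 = 3019.2 K → 3000 K.

3000 K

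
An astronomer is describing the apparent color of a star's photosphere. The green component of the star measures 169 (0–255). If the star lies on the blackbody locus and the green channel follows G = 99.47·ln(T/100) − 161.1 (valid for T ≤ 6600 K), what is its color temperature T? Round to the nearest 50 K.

ln t = (169 + 161.1) / 99.47 = 3.3186.
t = e^3.3186 = 27.621.
T = 100·t = 2762 K → 2750 K to the nearest 50 K.

2750 K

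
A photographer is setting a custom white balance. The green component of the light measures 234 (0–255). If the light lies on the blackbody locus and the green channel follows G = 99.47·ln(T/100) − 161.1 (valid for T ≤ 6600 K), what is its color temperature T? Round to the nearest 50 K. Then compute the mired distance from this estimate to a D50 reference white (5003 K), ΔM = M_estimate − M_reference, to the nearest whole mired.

-11 mireds

ln t = (234 + 161.1) / 99.47 = 3.9721.
t = e^3.9721 = 53.093.
T = 100·t = 5309 K → 5300 K to the nearest 50 K.
M_estimate = 10⁶/5300 = 188.68; M_reference = 10⁶/5003 = 199.88.
ΔM = 188.68 − 199.88 = -11.20 → -11 mireds.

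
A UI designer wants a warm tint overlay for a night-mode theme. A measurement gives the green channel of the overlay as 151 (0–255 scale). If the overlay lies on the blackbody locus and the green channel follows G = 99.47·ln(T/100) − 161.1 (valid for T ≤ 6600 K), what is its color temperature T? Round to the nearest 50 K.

2300 K

ln t = (151 + 161.1) / 99.47 = 3.1376.
t = e^3.1376 = 23.049.
T = 100·t = 2305 K → 2300 K to the nearest 50 K.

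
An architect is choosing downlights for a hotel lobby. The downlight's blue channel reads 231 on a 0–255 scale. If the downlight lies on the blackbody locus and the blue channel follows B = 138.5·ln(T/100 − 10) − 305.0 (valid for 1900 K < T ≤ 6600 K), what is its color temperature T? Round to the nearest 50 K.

5800 K

ln(t − 10) = (231 + 305.0) / 138.5 = 3.8700.
t − 10 = e^3.8700 = 47.944, so t = 57.944.
T = 100·t = 5794 K → 5800 K to the nearest 50 K.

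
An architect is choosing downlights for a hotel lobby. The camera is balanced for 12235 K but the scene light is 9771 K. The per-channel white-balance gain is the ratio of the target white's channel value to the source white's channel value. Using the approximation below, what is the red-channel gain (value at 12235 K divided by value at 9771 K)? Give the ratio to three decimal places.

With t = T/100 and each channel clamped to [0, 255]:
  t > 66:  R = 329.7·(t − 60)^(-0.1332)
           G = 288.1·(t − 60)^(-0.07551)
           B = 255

At 9771 K (t = 97.71):
  R = 329.7·(97.71 − 60)^(-0.1332) = 329.7·37.71^(-0.1332) = 329.7·0.61662 = 203.299.
At 12235 K (t = 122.35):
  R = 329.7·(122.35 − 60)^(-0.1332) = 329.7·62.35^(-0.1332) = 329.7·0.57667 = 190.128.
Gain = 190.128 / 203.299 = 0.9352 → 0.935.

0.935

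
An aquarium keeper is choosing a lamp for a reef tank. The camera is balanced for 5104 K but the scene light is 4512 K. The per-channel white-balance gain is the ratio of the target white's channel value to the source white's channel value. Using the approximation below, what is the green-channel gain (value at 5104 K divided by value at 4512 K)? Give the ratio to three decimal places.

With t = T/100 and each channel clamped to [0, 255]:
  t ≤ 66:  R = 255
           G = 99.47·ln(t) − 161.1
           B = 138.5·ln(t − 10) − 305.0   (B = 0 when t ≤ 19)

1.056

At 4512 K (t = 45.12):
  G = 99.47·ln 45.12 − 161.1 = 99.47·3.8093 − 161.1 = 217.814.
At 5104 K (t = 51.04):
  G = 99.47·ln 51.04 − 161.1 = 99.47·3.9326 − 161.1 = 230.077.
Gain = 230.077 / 217.814 = 1.0563 → 1.056.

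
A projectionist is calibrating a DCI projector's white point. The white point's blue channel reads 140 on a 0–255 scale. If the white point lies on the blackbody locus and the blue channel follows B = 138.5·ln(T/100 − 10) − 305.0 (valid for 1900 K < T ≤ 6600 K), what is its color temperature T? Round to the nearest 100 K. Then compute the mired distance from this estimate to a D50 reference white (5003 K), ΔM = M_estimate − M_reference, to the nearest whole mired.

ln(t − 10) = (140 + 305.0) / 138.5 = 3.2130.
t − 10 = e^3.2130 = 24.853, so t = 34.853.
T = 100·t = 3485 K → 3500 K to the nearest 100 K.
M_estimate = 10⁶/3500 = 285.71; M_reference = 10⁶/5003 = 199.88.
ΔM = 285.71 − 199.88 = 85.83 → +86 mireds.

+86 mireds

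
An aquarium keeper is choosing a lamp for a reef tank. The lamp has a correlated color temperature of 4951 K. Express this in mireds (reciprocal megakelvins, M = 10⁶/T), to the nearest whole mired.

M = 10⁶ / 4951 = 201.979 → 202 mireds.

202 mireds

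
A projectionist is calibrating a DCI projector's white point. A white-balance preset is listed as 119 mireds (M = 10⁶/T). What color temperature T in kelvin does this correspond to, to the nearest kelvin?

T = 10⁶ / 119 = 8403.36 K → 8403 K.

8403 K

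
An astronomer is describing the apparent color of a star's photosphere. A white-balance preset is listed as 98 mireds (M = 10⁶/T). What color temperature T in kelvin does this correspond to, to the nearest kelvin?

T = 10⁶ / 98 = 10204.08 K → 10204 K.

10204 K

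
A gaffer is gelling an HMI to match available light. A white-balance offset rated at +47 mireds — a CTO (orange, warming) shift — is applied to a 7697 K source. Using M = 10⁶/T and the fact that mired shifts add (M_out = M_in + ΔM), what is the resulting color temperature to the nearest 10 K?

M_in = 10⁶/7697 = 129.92 mireds.
M_out = 129.92 + (+47) = 176.92 mireds.
T_out = 10⁶/176.92 = 5652.2 K → 5650 K.

5650 K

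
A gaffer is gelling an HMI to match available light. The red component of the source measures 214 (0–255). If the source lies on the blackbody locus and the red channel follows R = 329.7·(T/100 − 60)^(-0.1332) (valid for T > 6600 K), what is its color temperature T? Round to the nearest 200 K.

(t − 60)^(-0.1332) = 214/329.7 = 0.64907.
t − 60 = 0.64907^(1/-0.1332) = 0.64907^(-7.508) = 25.657, so t = 85.657.
T = 100·t = 8566 K → 8600 K to the nearest 200 K.

8600 K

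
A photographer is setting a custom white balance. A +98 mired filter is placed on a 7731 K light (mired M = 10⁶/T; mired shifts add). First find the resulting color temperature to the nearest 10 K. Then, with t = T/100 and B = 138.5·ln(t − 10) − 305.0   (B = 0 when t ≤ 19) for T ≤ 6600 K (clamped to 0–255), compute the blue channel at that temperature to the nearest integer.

M_in = 10⁶/7731 = 129.35; M_out = 129.35 + (+98) = 227.35.
T_out = 10⁶/227.35 = 4398.5 K → 4400 K; t = 44.
B = 138.5·ln(44 − 10) − 305.0 = 138.5·ln 34 − 305.0 = 138.5·3.5264 − 305.0 = 183.401.
Rounded: 183.

183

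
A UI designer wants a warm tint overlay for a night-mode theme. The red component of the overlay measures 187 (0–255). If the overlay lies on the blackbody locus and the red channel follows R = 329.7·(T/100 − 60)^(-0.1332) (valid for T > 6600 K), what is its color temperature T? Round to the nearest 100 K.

(t − 60)^(-0.1332) = 187/329.7 = 0.56718.
t − 60 = 0.56718^(1/-0.1332) = 0.56718^(-7.508) = 70.620, so t = 130.620.
T = 100·t = 13062 K → 13100 K to the nearest 100 K.

13100 K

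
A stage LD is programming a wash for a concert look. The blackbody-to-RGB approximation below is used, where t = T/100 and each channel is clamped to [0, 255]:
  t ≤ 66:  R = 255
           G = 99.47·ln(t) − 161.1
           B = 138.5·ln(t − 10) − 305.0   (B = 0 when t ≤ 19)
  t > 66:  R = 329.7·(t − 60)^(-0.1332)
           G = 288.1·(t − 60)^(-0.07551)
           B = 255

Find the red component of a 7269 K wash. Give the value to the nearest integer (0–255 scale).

235

t = 7269/100 = 72.69; the t > 66 branch applies.
R = 329.7·(72.69 − 60)^(-0.1332) = 329.7·12.69^(-0.1332) = 329.7·0.71288 = 235.038.
Rounded: 235.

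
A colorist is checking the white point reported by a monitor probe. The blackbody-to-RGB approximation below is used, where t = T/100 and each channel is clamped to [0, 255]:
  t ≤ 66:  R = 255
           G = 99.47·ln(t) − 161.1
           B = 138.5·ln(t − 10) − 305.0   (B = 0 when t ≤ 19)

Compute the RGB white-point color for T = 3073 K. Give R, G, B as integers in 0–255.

t = 3073/100 = 30.73; the t ≤ 66 branch applies.
R = 255 by definition for t ≤ 66.
G = 99.47·ln 30.73 − 161.1 = 99.47·3.4252 − 161.1 = 179.609.
B = 138.5·ln(30.73 − 10) − 305.0 = 138.5·ln 20.73 − 305.0 = 138.5·3.0316 − 305.0 = 114.874.
Rounded: (255, 180, 115).

R=255, G=180, B=115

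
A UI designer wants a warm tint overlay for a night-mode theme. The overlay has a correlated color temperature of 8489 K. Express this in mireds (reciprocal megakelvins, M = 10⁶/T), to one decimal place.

M = 10⁶ / 8489 = 117.800 → 117.8 mireds.

117.8 mireds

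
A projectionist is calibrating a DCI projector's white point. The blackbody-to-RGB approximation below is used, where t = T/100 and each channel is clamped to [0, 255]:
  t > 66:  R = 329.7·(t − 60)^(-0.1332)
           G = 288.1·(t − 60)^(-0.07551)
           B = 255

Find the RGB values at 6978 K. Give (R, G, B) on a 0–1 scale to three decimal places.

(0.954, 0.951, 1.000)

t = 6978/100 = 69.78; the t > 66 branch applies.
R = 329.7·(69.78 − 60)^(-0.1332) = 329.7·9.78^(-0.1332) = 329.7·0.73805 = 243.336.
G = 288.1·(69.78 − 60)^(-0.07551) = 288.1·9.78^(-0.07551) = 288.1·0.84182 = 242.528.
B = 255 by definition for t > 66.
Dividing each by 255: (0.9543, 0.9511, 1.0000) → (0.954, 0.951, 1.000).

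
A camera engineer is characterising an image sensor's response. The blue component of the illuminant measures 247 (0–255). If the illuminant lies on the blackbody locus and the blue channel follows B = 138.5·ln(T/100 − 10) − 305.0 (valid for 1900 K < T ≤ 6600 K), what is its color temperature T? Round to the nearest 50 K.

ln(t − 10) = (247 + 305.0) / 138.5 = 3.9856.
t − 10 = e^3.9856 = 53.815, so t = 63.815.
T = 100·t = 6382 K → 6400 K to the nearest 50 K.

6400 K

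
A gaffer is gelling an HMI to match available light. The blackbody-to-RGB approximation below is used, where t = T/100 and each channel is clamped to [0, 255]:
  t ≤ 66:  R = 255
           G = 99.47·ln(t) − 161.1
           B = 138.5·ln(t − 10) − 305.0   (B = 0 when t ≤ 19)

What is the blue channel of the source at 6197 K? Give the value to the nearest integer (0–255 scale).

242

t = 6197/100 = 61.97; the t ≤ 66 branch applies.
B = 138.5·ln(61.97 − 10) − 305.0 = 138.5·ln 51.97 − 305.0 = 138.5·3.9507 − 305.0 = 242.167.
Rounded: 242.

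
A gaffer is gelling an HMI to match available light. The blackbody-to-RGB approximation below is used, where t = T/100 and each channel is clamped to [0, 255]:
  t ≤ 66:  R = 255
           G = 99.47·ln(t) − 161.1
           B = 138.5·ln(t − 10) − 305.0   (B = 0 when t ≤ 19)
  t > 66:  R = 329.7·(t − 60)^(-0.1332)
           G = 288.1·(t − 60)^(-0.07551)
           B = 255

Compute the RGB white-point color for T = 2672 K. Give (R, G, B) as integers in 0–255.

(255, 166, 85)

t = 2672/100 = 26.72; the t ≤ 66 branch applies.
R = 255 by definition for t ≤ 66.
G = 99.47·ln 26.72 − 161.1 = 99.47·3.2854 − 161.1 = 165.700.
B = 138.5·ln(26.72 − 10) − 305.0 = 138.5·ln 16.72 − 305.0 = 138.5·2.8166 − 305.0 = 85.100.
Rounded: (255, 166, 85).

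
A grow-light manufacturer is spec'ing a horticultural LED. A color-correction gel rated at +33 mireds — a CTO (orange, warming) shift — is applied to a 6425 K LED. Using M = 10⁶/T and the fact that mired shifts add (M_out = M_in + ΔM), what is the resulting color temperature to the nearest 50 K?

M_in = 10⁶/6425 = 155.64 mireds.
M_out = 155.64 + (+33) = 188.64 mireds.
T_out = 10⁶/188.64 = 5301.0 K → 5300 K.

5300 K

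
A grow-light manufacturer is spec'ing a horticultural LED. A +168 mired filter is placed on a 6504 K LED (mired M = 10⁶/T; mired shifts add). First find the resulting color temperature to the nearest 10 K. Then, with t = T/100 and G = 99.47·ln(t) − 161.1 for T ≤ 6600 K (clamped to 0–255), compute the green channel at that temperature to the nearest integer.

M_in = 10⁶/6504 = 153.75; M_out = 153.75 + (+168) = 321.75.
T_out = 10⁶/321.75 = 3108.0 K → 3110 K; t = 31.1.
G = 99.47·ln 31.1 − 161.1 = 99.47·3.4372 − 161.1 = 180.799.
Rounded: 181.

181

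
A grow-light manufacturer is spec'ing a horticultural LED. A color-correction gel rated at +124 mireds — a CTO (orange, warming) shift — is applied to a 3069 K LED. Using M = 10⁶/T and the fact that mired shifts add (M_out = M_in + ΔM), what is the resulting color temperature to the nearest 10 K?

2220 K

M_in = 10⁶/3069 = 325.84 mireds.
M_out = 325.84 + (+124) = 449.84 mireds.
T_out = 10⁶/449.84 = 2223.0 K → 2220 K.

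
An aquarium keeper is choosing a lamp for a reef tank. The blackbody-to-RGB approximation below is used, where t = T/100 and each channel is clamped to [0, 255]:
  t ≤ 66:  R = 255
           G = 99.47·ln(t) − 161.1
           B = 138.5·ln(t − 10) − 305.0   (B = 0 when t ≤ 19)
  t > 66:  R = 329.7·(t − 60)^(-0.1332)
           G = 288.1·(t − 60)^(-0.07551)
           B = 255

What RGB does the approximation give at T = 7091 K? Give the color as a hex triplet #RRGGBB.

#F0F1FF

t = 7091/100 = 70.91; the t > 66 branch applies.
R = 329.7·(70.91 − 60)^(-0.1332) = 329.7·10.91^(-0.1332) = 329.7·0.72738 = 239.817.
G = 288.1·(70.91 − 60)^(-0.07551) = 288.1·10.91^(-0.07551) = 288.1·0.83490 = 240.534.
B = 255 by definition for t > 66.
Rounded: (240, 241, 255).
In hex: #F0F1FF.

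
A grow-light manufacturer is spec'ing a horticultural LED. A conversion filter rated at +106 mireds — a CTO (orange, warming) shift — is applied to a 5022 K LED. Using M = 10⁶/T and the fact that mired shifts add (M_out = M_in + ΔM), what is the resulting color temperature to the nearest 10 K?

M_in = 10⁶/5022 = 199.12 mireds.
M_out = 199.12 + (+106) = 305.12 mireds.
T_out = 10⁶/305.12 = 3277.4 K → 3280 K.

3280 K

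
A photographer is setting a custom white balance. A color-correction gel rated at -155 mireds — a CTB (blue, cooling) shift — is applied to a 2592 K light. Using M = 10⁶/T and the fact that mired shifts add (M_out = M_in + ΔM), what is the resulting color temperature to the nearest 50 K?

M_in = 10⁶/2592 = 385.80 mireds.
M_out = 385.80 + (-155) = 230.80 mireds.
T_out = 10⁶/230.80 = 4332.7 K → 4350 K.

4350 K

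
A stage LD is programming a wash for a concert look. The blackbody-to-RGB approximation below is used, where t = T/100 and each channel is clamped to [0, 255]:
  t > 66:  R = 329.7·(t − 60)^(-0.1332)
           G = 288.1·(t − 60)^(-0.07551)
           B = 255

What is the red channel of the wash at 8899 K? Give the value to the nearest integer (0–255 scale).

t = 8899/100 = 88.99; the t > 66 branch applies.
R = 329.7·(88.99 − 60)^(-0.1332) = 329.7·28.99^(-0.1332) = 329.7·0.63860 = 210.546.
Rounded: 211.

211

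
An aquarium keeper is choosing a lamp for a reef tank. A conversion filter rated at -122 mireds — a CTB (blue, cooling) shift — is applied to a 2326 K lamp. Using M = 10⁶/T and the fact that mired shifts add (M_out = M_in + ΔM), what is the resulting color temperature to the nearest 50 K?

M_in = 10⁶/2326 = 429.92 mireds.
M_out = 429.92 + (-122) = 307.92 mireds.
T_out = 10⁶/307.92 = 3247.6 K → 3250 K.

3250 K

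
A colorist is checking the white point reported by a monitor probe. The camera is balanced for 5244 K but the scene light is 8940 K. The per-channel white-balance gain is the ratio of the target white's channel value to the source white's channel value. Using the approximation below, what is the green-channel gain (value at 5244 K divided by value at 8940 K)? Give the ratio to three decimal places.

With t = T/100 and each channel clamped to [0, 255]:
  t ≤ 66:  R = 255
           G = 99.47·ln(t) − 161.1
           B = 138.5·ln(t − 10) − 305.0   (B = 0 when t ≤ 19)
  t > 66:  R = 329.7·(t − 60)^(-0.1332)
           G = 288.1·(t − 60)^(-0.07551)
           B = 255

At 8940 K (t = 89.4):
  G = 288.1·(89.4 − 60)^(-0.07551) = 288.1·29.4^(-0.07551) = 288.1·0.77468 = 223.187.
At 5244 K (t = 52.44):
  G = 99.47·ln 52.44 − 161.1 = 99.47·3.9597 − 161.1 = 232.768.
Gain = 232.768 / 223.187 = 1.0429 → 1.043.

1.043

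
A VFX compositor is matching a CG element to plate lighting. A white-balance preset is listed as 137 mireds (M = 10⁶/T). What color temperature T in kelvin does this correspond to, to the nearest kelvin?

7299 K

T = 10⁶ / 137 = 7299.27 K → 7299 K.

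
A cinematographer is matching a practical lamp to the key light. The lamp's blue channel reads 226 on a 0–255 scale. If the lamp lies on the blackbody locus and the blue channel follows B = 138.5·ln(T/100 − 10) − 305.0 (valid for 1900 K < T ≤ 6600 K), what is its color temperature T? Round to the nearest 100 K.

5600 K

ln(t − 10) = (226 + 305.0) / 138.5 = 3.8339.
t − 10 = e^3.8339 = 46.244, so t = 56.244.
T = 100·t = 5624 K → 5600 K to the nearest 100 K.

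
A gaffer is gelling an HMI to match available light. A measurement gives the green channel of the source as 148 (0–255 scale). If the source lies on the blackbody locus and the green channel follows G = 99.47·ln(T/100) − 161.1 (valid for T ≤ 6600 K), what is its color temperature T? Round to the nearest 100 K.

2200 K

ln t = (148 + 161.1) / 99.47 = 3.1075.
t = e^3.1075 = 22.364.
T = 100·t = 2236 K → 2200 K to the nearest 100 K.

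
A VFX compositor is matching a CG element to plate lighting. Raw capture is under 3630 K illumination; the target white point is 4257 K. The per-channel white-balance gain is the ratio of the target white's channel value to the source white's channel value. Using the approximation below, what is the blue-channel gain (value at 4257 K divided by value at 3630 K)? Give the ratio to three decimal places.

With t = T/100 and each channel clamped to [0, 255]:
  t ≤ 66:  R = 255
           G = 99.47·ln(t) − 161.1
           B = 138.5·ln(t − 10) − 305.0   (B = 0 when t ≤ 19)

At 3630 K (t = 36.3):
  B = 138.5·ln(36.3 − 10) − 305.0 = 138.5·ln 26.3 − 305.0 = 138.5·3.2696 − 305.0 = 147.835.
At 4257 K (t = 42.57):
  B = 138.5·ln(42.57 − 10) − 305.0 = 138.5·ln 32.57 − 305.0 = 138.5·3.4834 − 305.0 = 177.450.
Gain = 177.450 / 147.835 = 1.2003 → 1.200.

1.200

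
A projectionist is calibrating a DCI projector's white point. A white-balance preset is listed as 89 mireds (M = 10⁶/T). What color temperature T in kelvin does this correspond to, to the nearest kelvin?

11236 K

T = 10⁶ / 89 = 11235.96 K → 11236 K.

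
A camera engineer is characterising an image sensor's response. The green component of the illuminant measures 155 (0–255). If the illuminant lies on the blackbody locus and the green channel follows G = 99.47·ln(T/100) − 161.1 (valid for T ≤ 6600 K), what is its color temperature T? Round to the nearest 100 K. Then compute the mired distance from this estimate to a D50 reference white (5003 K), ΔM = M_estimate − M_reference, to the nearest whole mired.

ln t = (155 + 161.1) / 99.47 = 3.1778.
t = e^3.1778 = 23.995.
T = 100·t = 2399 K → 2400 K to the nearest 100 K.
M_estimate = 10⁶/2400 = 416.67; M_reference = 10⁶/5003 = 199.88.
ΔM = 416.67 − 199.88 = 216.79 → +217 mireds.

+217 mireds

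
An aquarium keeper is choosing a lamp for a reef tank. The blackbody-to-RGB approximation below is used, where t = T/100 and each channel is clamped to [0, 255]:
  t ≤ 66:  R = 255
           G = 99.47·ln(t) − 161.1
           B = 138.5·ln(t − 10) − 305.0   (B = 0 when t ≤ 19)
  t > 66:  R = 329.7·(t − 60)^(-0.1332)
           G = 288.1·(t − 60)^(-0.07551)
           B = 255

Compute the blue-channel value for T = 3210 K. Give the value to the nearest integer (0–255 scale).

t = 3210/100 = 32.1; the t ≤ 66 branch applies.
B = 138.5·ln(32.1 − 10) − 305.0 = 138.5·ln 22.1 − 305.0 = 138.5·3.0956 − 305.0 = 123.737.
Rounded: 124.

124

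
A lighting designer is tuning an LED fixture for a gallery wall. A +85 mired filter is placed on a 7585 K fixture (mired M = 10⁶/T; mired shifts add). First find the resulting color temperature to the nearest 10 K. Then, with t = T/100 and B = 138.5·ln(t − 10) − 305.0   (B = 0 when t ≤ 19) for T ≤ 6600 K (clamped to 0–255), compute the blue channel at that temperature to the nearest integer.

192

M_in = 10⁶/7585 = 131.84; M_out = 131.84 + (+85) = 216.84.
T_out = 10⁶/216.84 = 4611.7 K → 4610 K; t = 46.1.
B = 138.5·ln(46.1 − 10) − 305.0 = 138.5·ln 36.1 − 305.0 = 138.5·3.5863 − 305.0 = 191.702.
Rounded: 192.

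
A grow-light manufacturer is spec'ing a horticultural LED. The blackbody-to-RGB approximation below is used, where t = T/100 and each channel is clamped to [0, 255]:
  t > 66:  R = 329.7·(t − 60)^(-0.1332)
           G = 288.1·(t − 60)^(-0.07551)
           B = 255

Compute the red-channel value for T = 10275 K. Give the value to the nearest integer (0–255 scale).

t = 10275/100 = 102.75; the t > 66 branch applies.
R = 329.7·(102.75 − 60)^(-0.1332) = 329.7·42.75^(-0.1332) = 329.7·0.60640 = 199.930.
Rounded: 200.

200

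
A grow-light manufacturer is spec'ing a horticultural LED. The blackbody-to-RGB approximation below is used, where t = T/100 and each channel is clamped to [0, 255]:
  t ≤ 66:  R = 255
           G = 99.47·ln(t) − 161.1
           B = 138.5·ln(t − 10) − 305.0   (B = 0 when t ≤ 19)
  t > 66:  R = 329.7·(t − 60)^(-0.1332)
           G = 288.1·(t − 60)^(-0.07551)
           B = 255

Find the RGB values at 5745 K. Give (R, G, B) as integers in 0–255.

(255, 242, 230)

t = 5745/100 = 57.45; the t ≤ 66 branch applies.
R = 255 by definition for t ≤ 66.
G = 99.47·ln 57.45 − 161.1 = 99.47·4.0509 − 161.1 = 241.845.
B = 138.5·ln(57.45 − 10) − 305.0 = 138.5·ln 47.45 − 305.0 = 138.5·3.8597 − 305.0 = 229.565.
Rounded: (255, 242, 230).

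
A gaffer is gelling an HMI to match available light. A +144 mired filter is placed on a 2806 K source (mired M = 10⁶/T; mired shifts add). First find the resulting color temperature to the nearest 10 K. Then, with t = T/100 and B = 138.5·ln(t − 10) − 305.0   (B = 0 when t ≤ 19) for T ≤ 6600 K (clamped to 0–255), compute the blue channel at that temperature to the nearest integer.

M_in = 10⁶/2806 = 356.38; M_out = 356.38 + (+144) = 500.38.
T_out = 10⁶/500.38 = 1998.5 K → 2000 K; t = 20.
B = 138.5·ln(20 − 10) − 305.0 = 138.5·ln 10 − 305.0 = 138.5·2.3026 − 305.0 = 13.908.
Rounded: 14.

14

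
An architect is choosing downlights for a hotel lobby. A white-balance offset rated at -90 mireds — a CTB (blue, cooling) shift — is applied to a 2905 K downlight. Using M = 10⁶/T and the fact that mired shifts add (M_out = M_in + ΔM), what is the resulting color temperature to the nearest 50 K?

M_in = 10⁶/2905 = 344.23 mireds.
M_out = 344.23 + (-90) = 254.23 mireds.
T_out = 10⁶/254.23 = 3933.4 K → 3950 K.

3950 K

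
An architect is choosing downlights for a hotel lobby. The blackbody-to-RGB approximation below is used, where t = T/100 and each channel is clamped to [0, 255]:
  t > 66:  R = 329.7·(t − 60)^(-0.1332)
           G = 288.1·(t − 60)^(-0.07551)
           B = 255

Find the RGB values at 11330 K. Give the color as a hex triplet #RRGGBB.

t = 11330/100 = 113.3; the t > 66 branch applies.
R = 329.7·(113.3 − 60)^(-0.1332) = 329.7·53.3^(-0.1332) = 329.7·0.58884 = 194.142.
G = 288.1·(113.3 − 60)^(-0.07551) = 288.1·53.3^(-0.07551) = 288.1·0.74065 = 213.382.
B = 255 by definition for t > 66.
Rounded: (194, 213, 255).
In hex: #C2D5FF.

#C2D5FF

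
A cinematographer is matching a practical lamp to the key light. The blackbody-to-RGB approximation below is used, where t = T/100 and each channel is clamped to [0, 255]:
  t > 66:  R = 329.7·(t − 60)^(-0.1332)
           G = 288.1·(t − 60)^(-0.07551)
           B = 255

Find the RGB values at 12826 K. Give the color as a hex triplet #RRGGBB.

t = 12826/100 = 128.26; the t > 66 branch applies.
R = 329.7·(128.26 − 60)^(-0.1332) = 329.7·68.26^(-0.1332) = 329.7·0.56976 = 187.849.
G = 288.1·(128.26 − 60)^(-0.07551) = 288.1·68.26^(-0.07551) = 288.1·0.72695 = 209.433.
B = 255 by definition for t > 66.
Rounded: (188, 209, 255).
In hex: #BCD1FF.

#BCD1FF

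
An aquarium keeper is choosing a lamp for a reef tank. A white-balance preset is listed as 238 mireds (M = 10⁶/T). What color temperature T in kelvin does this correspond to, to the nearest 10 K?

4200 K

T = 10⁶ / 238 = 4201.68 K → 4200 K.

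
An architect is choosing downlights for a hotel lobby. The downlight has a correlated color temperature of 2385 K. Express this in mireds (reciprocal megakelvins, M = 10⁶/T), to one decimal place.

M = 10⁶ / 2385 = 419.287 → 419.3 mireds.

419.3 mireds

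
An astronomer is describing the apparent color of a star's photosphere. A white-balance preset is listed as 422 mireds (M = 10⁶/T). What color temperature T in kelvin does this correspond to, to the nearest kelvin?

2370 K

T = 10⁶ / 422 = 2369.67 K → 2370 K.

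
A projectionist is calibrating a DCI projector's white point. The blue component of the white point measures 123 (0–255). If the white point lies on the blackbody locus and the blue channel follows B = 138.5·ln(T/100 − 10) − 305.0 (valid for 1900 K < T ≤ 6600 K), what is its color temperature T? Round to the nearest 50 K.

3200 K

ln(t − 10) = (123 + 305.0) / 138.5 = 3.0903.
t − 10 = e^3.0903 = 21.983, so t = 31.983.
T = 100·t = 3198 K → 3200 K to the nearest 50 K.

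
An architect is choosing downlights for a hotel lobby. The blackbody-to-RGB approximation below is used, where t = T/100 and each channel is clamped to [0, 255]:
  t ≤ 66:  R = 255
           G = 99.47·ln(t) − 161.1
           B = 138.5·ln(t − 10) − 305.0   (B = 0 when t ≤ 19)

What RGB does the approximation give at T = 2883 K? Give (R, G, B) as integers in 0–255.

(255, 173, 102)

t = 2883/100 = 28.83; the t ≤ 66 branch applies.
R = 255 by definition for t ≤ 66.
G = 99.47·ln 28.83 − 161.1 = 99.47·3.3614 − 161.1 = 173.260.
B = 138.5·ln(28.83 − 10) − 305.0 = 138.5·ln 18.83 − 305.0 = 138.5·2.9355 − 305.0 = 101.560.
Rounded: (255, 173, 102).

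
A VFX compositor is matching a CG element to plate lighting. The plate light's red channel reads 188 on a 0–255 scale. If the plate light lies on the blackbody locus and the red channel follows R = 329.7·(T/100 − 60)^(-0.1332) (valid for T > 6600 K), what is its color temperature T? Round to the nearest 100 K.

12800 K

(t − 60)^(-0.1332) = 188/329.7 = 0.57022.
t − 60 = 0.57022^(1/-0.1332) = 0.57022^(-7.508) = 67.848, so t = 127.848.
T = 100·t = 12785 K → 12800 K to the nearest 100 K.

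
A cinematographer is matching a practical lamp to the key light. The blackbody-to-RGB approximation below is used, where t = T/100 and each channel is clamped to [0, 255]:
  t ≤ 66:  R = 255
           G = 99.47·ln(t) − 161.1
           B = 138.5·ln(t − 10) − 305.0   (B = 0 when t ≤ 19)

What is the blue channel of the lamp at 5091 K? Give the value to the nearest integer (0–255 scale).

t = 5091/100 = 50.91; the t ≤ 66 branch applies.
B = 138.5·ln(50.91 − 10) − 305.0 = 138.5·ln 40.91 − 305.0 = 138.5·3.7114 − 305.0 = 209.025.
Rounded: 209.

209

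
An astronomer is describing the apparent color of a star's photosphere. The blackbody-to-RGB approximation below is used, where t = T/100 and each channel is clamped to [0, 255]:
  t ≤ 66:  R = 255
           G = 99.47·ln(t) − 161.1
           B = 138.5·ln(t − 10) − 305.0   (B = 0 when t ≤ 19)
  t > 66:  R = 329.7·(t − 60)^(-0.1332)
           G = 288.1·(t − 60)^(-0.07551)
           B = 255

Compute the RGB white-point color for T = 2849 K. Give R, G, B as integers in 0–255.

t = 2849/100 = 28.49; the t ≤ 66 branch applies.
R = 255 by definition for t ≤ 66.
G = 99.47·ln 28.49 − 161.1 = 99.47·3.3496 − 161.1 = 172.080.
B = 138.5·ln(28.49 − 10) − 305.0 = 138.5·ln 18.49 − 305.0 = 138.5·2.9172 − 305.0 = 99.036.
Rounded: (255, 172, 99).

R=255, G=172, B=99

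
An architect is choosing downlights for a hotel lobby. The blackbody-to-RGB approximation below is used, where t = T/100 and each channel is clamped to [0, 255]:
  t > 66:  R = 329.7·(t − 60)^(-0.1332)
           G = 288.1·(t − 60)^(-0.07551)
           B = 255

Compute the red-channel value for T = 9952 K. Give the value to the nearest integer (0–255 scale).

t = 9952/100 = 99.52; the t > 66 branch applies.
R = 329.7·(99.52 − 60)^(-0.1332) = 329.7·39.52^(-0.1332) = 329.7·0.61278 = 202.033.
Rounded: 202.

202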